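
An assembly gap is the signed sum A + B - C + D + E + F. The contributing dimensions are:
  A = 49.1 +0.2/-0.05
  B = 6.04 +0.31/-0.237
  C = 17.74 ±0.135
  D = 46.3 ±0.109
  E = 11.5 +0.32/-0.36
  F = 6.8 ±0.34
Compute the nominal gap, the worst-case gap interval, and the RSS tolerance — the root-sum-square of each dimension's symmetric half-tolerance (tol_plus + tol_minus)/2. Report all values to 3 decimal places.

nominal=102.000 wc=[100.769,103.414] rss=0.593

Stack each dimension's contribution:
  +A: nom +49.100 → Σnom=49.100; wc +0.200/-0.050 → slack +0.200/-0.050; half-tol=0.125, Σhalf²=0.015625
  +B: nom +6.040 → Σnom=55.140; wc +0.310/-0.237 → slack +0.510/-0.287; half-tol=0.273, Σhalf²=0.090427
  -C: nom -17.740 → Σnom=37.400; wc +0.135/-0.135 → slack +0.645/-0.422; half-tol=0.135, Σhalf²=0.108652
  +D: nom +46.300 → Σnom=83.700; wc +0.109/-0.109 → slack +0.754/-0.531; half-tol=0.109, Σhalf²=0.120533
  +E: nom +11.500 → Σnom=95.200; wc +0.320/-0.360 → slack +1.074/-0.891; half-tol=0.340, Σhalf²=0.236133
  +F: nom +6.800 → Σnom=102.000; wc +0.340/-0.340 → slack +1.414/-1.231; half-tol=0.340, Σhalf²=0.351733
Nominal = 102.000. Worst-case = [102.000 - 1.231, 102.000 + 1.414] = [100.769, 103.414]. RSS = √0.351733 = 0.593.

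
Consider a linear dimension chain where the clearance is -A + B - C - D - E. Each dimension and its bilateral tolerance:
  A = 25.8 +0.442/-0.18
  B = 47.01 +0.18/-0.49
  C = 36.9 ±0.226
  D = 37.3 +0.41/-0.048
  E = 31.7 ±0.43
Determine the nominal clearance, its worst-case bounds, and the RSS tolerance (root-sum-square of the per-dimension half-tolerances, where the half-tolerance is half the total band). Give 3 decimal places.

nominal=-84.690 wc=[-86.688,-83.626] rss=0.705

Stack each dimension's contribution:
  -A: nom -25.800 → Σnom=-25.800; wc +0.180/-0.442 → slack +0.180/-0.442; half-tol=0.311, Σhalf²=0.096721
  +B: nom +47.010 → Σnom=21.210; wc +0.180/-0.490 → slack +0.360/-0.932; half-tol=0.335, Σhalf²=0.208946
  -C: nom -36.900 → Σnom=-15.690; wc +0.226/-0.226 → slack +0.586/-1.158; half-tol=0.226, Σhalf²=0.260022
  -D: nom -37.300 → Σnom=-52.990; wc +0.048/-0.410 → slack +0.634/-1.568; half-tol=0.229, Σhalf²=0.312463
  -E: nom -31.700 → Σnom=-84.690; wc +0.430/-0.430 → slack +1.064/-1.998; half-tol=0.430, Σhalf²=0.497363
Nominal = -84.690. Worst-case = [-84.690 - 1.998, -84.690 + 1.064] = [-86.688, -83.626]. RSS = √0.497363 = 0.705.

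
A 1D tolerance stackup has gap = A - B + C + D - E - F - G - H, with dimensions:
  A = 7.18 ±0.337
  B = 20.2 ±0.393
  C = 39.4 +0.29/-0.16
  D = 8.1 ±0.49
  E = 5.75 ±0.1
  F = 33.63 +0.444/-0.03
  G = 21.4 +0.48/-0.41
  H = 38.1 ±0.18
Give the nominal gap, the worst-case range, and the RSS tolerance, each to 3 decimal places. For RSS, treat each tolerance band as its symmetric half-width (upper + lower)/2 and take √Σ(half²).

nominal=-64.400 wc=[-66.984,-62.170] rss=0.925

Stack each dimension's contribution:
  +A: nom +7.180 → Σnom=7.180; wc +0.337/-0.337 → slack +0.337/-0.337; half-tol=0.337, Σhalf²=0.113569
  -B: nom -20.200 → Σnom=-13.020; wc +0.393/-0.393 → slack +0.730/-0.730; half-tol=0.393, Σhalf²=0.268018
  +C: nom +39.400 → Σnom=26.380; wc +0.290/-0.160 → slack +1.020/-0.890; half-tol=0.225, Σhalf²=0.318643
  +D: nom +8.100 → Σnom=34.480; wc +0.490/-0.490 → slack +1.510/-1.380; half-tol=0.490, Σhalf²=0.558743
  -E: nom -5.750 → Σnom=28.730; wc +0.100/-0.100 → slack +1.610/-1.480; half-tol=0.100, Σhalf²=0.568743
  -F: nom -33.630 → Σnom=-4.900; wc +0.030/-0.444 → slack +1.640/-1.924; half-tol=0.237, Σhalf²=0.624912
  -G: nom -21.400 → Σnom=-26.300; wc +0.410/-0.480 → slack +2.050/-2.404; half-tol=0.445, Σhalf²=0.822937
  -H: nom -38.100 → Σnom=-64.400; wc +0.180/-0.180 → slack +2.230/-2.584; half-tol=0.180, Σhalf²=0.855337
Nominal = -64.400. Worst-case = [-64.400 - 2.584, -64.400 + 2.230] = [-66.984, -62.170]. RSS = √0.855337 = 0.925.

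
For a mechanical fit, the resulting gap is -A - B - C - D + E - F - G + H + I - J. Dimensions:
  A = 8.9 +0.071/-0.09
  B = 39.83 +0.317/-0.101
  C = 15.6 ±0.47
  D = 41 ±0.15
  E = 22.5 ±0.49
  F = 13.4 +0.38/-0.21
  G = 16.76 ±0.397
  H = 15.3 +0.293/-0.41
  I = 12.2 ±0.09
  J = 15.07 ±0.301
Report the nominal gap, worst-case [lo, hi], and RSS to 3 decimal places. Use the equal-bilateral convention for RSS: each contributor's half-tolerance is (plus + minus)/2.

nominal=-100.560 wc=[-103.636,-97.968] rss=1.000

Stack each dimension's contribution:
  -A: nom -8.900 → Σnom=-8.900; wc +0.090/-0.071 → slack +0.090/-0.071; half-tol=0.080, Σhalf²=0.006480
  -B: nom -39.830 → Σnom=-48.730; wc +0.101/-0.317 → slack +0.191/-0.388; half-tol=0.209, Σhalf²=0.050161
  -C: nom -15.600 → Σnom=-64.330; wc +0.470/-0.470 → slack +0.661/-0.858; half-tol=0.470, Σhalf²=0.271061
  -D: nom -41.000 → Σnom=-105.330; wc +0.150/-0.150 → slack +0.811/-1.008; half-tol=0.150, Σhalf²=0.293561
  +E: nom +22.500 → Σnom=-82.830; wc +0.490/-0.490 → slack +1.301/-1.498; half-tol=0.490, Σhalf²=0.533661
  -F: nom -13.400 → Σnom=-96.230; wc +0.210/-0.380 → slack +1.511/-1.878; half-tol=0.295, Σhalf²=0.620686
  -G: nom -16.760 → Σnom=-112.990; wc +0.397/-0.397 → slack +1.908/-2.275; half-tol=0.397, Σhalf²=0.778295
  +H: nom +15.300 → Σnom=-97.690; wc +0.293/-0.410 → slack +2.201/-2.685; half-tol=0.351, Σhalf²=0.901848
  +I: nom +12.200 → Σnom=-85.490; wc +0.090/-0.090 → slack +2.291/-2.775; half-tol=0.090, Σhalf²=0.909948
  -J: nom -15.070 → Σnom=-100.560; wc +0.301/-0.301 → slack +2.592/-3.076; half-tol=0.301, Σhalf²=1.000549
Nominal = -100.560. Worst-case = [-100.560 - 3.076, -100.560 + 2.592] = [-103.636, -97.968]. RSS = √1.000549 = 1.000.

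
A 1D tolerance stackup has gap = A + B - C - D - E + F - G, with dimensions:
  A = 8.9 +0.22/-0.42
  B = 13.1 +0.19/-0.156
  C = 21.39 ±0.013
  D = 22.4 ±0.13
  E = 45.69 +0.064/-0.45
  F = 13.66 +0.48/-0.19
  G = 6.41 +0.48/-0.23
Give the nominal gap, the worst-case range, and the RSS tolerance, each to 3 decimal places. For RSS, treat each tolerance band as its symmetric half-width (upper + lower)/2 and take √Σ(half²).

Stack each dimension's contribution:
  +A: nom +8.900 → Σnom=8.900; wc +0.220/-0.420 → slack +0.220/-0.420; half-tol=0.320, Σhalf²=0.102400
  +B: nom +13.100 → Σnom=22.000; wc +0.190/-0.156 → slack +0.410/-0.576; half-tol=0.173, Σhalf²=0.132329
  -C: nom -21.390 → Σnom=0.610; wc +0.013/-0.013 → slack +0.423/-0.589; half-tol=0.013, Σhalf²=0.132498
  -D: nom -22.400 → Σnom=-21.790; wc +0.130/-0.130 → slack +0.553/-0.719; half-tol=0.130, Σhalf²=0.149398
  -E: nom -45.690 → Σnom=-67.480; wc +0.450/-0.064 → slack +1.003/-0.783; half-tol=0.257, Σhalf²=0.215447
  +F: nom +13.660 → Σnom=-53.820; wc +0.480/-0.190 → slack +1.483/-0.973; half-tol=0.335, Σhalf²=0.327672
  -G: nom -6.410 → Σnom=-60.230; wc +0.230/-0.480 → slack +1.713/-1.453; half-tol=0.355, Σhalf²=0.453697
Nominal = -60.230. Worst-case = [-60.230 - 1.453, -60.230 + 1.713] = [-61.683, -58.517]. RSS = √0.453697 = 0.674.

nominal=-60.230 wc=[-61.683,-58.517] rss=0.674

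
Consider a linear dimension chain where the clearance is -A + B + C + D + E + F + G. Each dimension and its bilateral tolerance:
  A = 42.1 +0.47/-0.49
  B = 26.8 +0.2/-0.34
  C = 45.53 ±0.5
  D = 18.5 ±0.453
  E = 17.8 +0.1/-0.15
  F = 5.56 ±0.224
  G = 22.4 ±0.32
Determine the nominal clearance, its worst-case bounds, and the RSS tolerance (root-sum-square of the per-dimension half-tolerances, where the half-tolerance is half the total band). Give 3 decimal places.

nominal=94.490 wc=[92.033,96.777] rss=0.963

Stack each dimension's contribution:
  -A: nom -42.100 → Σnom=-42.100; wc +0.490/-0.470 → slack +0.490/-0.470; half-tol=0.480, Σhalf²=0.230400
  +B: nom +26.800 → Σnom=-15.300; wc +0.200/-0.340 → slack +0.690/-0.810; half-tol=0.270, Σhalf²=0.303300
  +C: nom +45.530 → Σnom=30.230; wc +0.500/-0.500 → slack +1.190/-1.310; half-tol=0.500, Σhalf²=0.553300
  +D: nom +18.500 → Σnom=48.730; wc +0.453/-0.453 → slack +1.643/-1.763; half-tol=0.453, Σhalf²=0.758509
  +E: nom +17.800 → Σnom=66.530; wc +0.100/-0.150 → slack +1.743/-1.913; half-tol=0.125, Σhalf²=0.774134
  +F: nom +5.560 → Σnom=72.090; wc +0.224/-0.224 → slack +1.967/-2.137; half-tol=0.224, Σhalf²=0.824310
  +G: nom +22.400 → Σnom=94.490; wc +0.320/-0.320 → slack +2.287/-2.457; half-tol=0.320, Σhalf²=0.926710
Nominal = 94.490. Worst-case = [94.490 - 2.457, 94.490 + 2.287] = [92.033, 96.777]. RSS = √0.926710 = 0.963.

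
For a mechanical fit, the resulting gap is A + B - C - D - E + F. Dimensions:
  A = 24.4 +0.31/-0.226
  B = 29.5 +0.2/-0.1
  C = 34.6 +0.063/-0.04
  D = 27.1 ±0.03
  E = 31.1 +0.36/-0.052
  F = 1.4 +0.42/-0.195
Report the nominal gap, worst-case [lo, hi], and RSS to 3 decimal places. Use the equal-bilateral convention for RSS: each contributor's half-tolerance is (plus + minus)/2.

nominal=-37.500 wc=[-38.474,-36.448] rss=0.485

Stack each dimension's contribution:
  +A: nom +24.400 → Σnom=24.400; wc +0.310/-0.226 → slack +0.310/-0.226; half-tol=0.268, Σhalf²=0.071824
  +B: nom +29.500 → Σnom=53.900; wc +0.200/-0.100 → slack +0.510/-0.326; half-tol=0.150, Σhalf²=0.094324
  -C: nom -34.600 → Σnom=19.300; wc +0.040/-0.063 → slack +0.550/-0.389; half-tol=0.052, Σhalf²=0.096976
  -D: nom -27.100 → Σnom=-7.800; wc +0.030/-0.030 → slack +0.580/-0.419; half-tol=0.030, Σhalf²=0.097876
  -E: nom -31.100 → Σnom=-38.900; wc +0.052/-0.360 → slack +0.632/-0.779; half-tol=0.206, Σhalf²=0.140312
  +F: nom +1.400 → Σnom=-37.500; wc +0.420/-0.195 → slack +1.052/-0.974; half-tol=0.307, Σhalf²=0.234868
Nominal = -37.500. Worst-case = [-37.500 - 0.974, -37.500 + 1.052] = [-38.474, -36.448]. RSS = √0.234868 = 0.485.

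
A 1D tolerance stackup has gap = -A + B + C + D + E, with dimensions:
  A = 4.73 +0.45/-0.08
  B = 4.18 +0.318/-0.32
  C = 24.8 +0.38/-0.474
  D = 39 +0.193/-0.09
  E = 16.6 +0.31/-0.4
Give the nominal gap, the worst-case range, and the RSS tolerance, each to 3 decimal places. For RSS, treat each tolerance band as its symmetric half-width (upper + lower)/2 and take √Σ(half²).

Stack each dimension's contribution:
  -A: nom -4.730 → Σnom=-4.730; wc +0.080/-0.450 → slack +0.080/-0.450; half-tol=0.265, Σhalf²=0.070225
  +B: nom +4.180 → Σnom=-0.550; wc +0.318/-0.320 → slack +0.398/-0.770; half-tol=0.319, Σhalf²=0.171986
  +C: nom +24.800 → Σnom=24.250; wc +0.380/-0.474 → slack +0.778/-1.244; half-tol=0.427, Σhalf²=0.354315
  +D: nom +39.000 → Σnom=63.250; wc +0.193/-0.090 → slack +0.971/-1.334; half-tol=0.142, Σhalf²=0.374337
  +E: nom +16.600 → Σnom=79.850; wc +0.310/-0.400 → slack +1.281/-1.734; half-tol=0.355, Σhalf²=0.500362
Nominal = 79.850. Worst-case = [79.850 - 1.734, 79.850 + 1.281] = [78.116, 81.131]. RSS = √0.500362 = 0.707.

nominal=79.850 wc=[78.116,81.131] rss=0.707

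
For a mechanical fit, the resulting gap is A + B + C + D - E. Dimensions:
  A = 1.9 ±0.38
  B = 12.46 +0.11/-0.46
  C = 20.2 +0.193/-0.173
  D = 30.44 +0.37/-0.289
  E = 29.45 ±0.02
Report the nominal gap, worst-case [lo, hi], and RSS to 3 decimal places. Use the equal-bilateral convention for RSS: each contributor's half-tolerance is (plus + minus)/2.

Stack each dimension's contribution:
  +A: nom +1.900 → Σnom=1.900; wc +0.380/-0.380 → slack +0.380/-0.380; half-tol=0.380, Σhalf²=0.144400
  +B: nom +12.460 → Σnom=14.360; wc +0.110/-0.460 → slack +0.490/-0.840; half-tol=0.285, Σhalf²=0.225625
  +C: nom +20.200 → Σnom=34.560; wc +0.193/-0.173 → slack +0.683/-1.013; half-tol=0.183, Σhalf²=0.259114
  +D: nom +30.440 → Σnom=65.000; wc +0.370/-0.289 → slack +1.053/-1.302; half-tol=0.330, Σhalf²=0.367684
  -E: nom -29.450 → Σnom=35.550; wc +0.020/-0.020 → slack +1.073/-1.322; half-tol=0.020, Σhalf²=0.368084
Nominal = 35.550. Worst-case = [35.550 - 1.322, 35.550 + 1.073] = [34.228, 36.623]. RSS = √0.368084 = 0.607.

nominal=35.550 wc=[34.228,36.623] rss=0.607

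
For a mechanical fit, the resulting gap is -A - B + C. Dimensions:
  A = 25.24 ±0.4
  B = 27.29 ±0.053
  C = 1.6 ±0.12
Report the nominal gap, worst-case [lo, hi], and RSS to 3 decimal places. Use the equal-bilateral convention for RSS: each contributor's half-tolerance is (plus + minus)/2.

nominal=-50.930 wc=[-51.503,-50.357] rss=0.421

Stack each dimension's contribution:
  -A: nom -25.240 → Σnom=-25.240; wc +0.400/-0.400 → slack +0.400/-0.400; half-tol=0.400, Σhalf²=0.160000
  -B: nom -27.290 → Σnom=-52.530; wc +0.053/-0.053 → slack +0.453/-0.453; half-tol=0.053, Σhalf²=0.162809
  +C: nom +1.600 → Σnom=-50.930; wc +0.120/-0.120 → slack +0.573/-0.573; half-tol=0.120, Σhalf²=0.177209
Nominal = -50.930. Worst-case = [-50.930 - 0.573, -50.930 + 0.573] = [-51.503, -50.357]. RSS = √0.177209 = 0.421.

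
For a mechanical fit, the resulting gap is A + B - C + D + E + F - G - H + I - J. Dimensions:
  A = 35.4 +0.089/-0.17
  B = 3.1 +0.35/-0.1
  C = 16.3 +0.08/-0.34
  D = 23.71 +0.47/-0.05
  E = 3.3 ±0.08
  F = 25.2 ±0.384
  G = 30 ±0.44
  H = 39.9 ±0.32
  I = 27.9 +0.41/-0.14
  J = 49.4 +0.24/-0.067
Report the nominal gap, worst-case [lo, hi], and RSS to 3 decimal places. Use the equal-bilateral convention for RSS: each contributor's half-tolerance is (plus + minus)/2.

Stack each dimension's contribution:
  +A: nom +35.400 → Σnom=35.400; wc +0.089/-0.170 → slack +0.089/-0.170; half-tol=0.130, Σhalf²=0.016770
  +B: nom +3.100 → Σnom=38.500; wc +0.350/-0.100 → slack +0.439/-0.270; half-tol=0.225, Σhalf²=0.067395
  -C: nom -16.300 → Σnom=22.200; wc +0.340/-0.080 → slack +0.779/-0.350; half-tol=0.210, Σhalf²=0.111495
  +D: nom +23.710 → Σnom=45.910; wc +0.470/-0.050 → slack +1.249/-0.400; half-tol=0.260, Σhalf²=0.179095
  +E: nom +3.300 → Σnom=49.210; wc +0.080/-0.080 → slack +1.329/-0.480; half-tol=0.080, Σhalf²=0.185495
  +F: nom +25.200 → Σnom=74.410; wc +0.384/-0.384 → slack +1.713/-0.864; half-tol=0.384, Σhalf²=0.332951
  -G: nom -30.000 → Σnom=44.410; wc +0.440/-0.440 → slack +2.153/-1.304; half-tol=0.440, Σhalf²=0.526551
  -H: nom -39.900 → Σnom=4.510; wc +0.320/-0.320 → slack +2.473/-1.624; half-tol=0.320, Σhalf²=0.628951
  +I: nom +27.900 → Σnom=32.410; wc +0.410/-0.140 → slack +2.883/-1.764; half-tol=0.275, Σhalf²=0.704576
  -J: nom -49.400 → Σnom=-16.990; wc +0.067/-0.240 → slack +2.950/-2.004; half-tol=0.153, Σhalf²=0.728139
Nominal = -16.990. Worst-case = [-16.990 - 2.004, -16.990 + 2.950] = [-18.994, -14.040]. RSS = √0.728139 = 0.853.

nominal=-16.990 wc=[-18.994,-14.040] rss=0.853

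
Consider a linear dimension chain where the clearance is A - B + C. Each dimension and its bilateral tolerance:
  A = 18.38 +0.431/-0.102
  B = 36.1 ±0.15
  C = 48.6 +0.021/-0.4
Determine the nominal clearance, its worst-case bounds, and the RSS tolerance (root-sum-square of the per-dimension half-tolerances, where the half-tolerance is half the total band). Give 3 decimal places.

nominal=30.880 wc=[30.228,31.482] rss=0.371

Stack each dimension's contribution:
  +A: nom +18.380 → Σnom=18.380; wc +0.431/-0.102 → slack +0.431/-0.102; half-tol=0.267, Σhalf²=0.071022
  -B: nom -36.100 → Σnom=-17.720; wc +0.150/-0.150 → slack +0.581/-0.252; half-tol=0.150, Σhalf²=0.093522
  +C: nom +48.600 → Σnom=30.880; wc +0.021/-0.400 → slack +0.602/-0.652; half-tol=0.211, Σhalf²=0.137833
Nominal = 30.880. Worst-case = [30.880 - 0.652, 30.880 + 0.602] = [30.228, 31.482]. RSS = √0.137833 = 0.371.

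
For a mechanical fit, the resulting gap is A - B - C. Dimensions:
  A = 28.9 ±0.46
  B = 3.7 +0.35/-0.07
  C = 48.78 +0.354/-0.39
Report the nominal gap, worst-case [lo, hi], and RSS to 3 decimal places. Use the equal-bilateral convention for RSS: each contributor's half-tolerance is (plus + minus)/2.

nominal=-23.580 wc=[-24.744,-22.660] rss=0.628

Stack each dimension's contribution:
  +A: nom +28.900 → Σnom=28.900; wc +0.460/-0.460 → slack +0.460/-0.460; half-tol=0.460, Σhalf²=0.211600
  -B: nom -3.700 → Σnom=25.200; wc +0.070/-0.350 → slack +0.530/-0.810; half-tol=0.210, Σhalf²=0.255700
  -C: nom -48.780 → Σnom=-23.580; wc +0.390/-0.354 → slack +0.920/-1.164; half-tol=0.372, Σhalf²=0.394084
Nominal = -23.580. Worst-case = [-23.580 - 1.164, -23.580 + 0.920] = [-24.744, -22.660]. RSS = √0.394084 = 0.628.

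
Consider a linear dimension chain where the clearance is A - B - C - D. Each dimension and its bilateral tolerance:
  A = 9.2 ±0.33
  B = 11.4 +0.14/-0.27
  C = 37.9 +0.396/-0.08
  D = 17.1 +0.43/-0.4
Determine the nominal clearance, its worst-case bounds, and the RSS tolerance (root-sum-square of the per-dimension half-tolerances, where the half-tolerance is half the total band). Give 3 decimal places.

nominal=-57.200 wc=[-58.496,-56.120] rss=0.616

Stack each dimension's contribution:
  +A: nom +9.200 → Σnom=9.200; wc +0.330/-0.330 → slack +0.330/-0.330; half-tol=0.330, Σhalf²=0.108900
  -B: nom -11.400 → Σnom=-2.200; wc +0.270/-0.140 → slack +0.600/-0.470; half-tol=0.205, Σhalf²=0.150925
  -C: nom -37.900 → Σnom=-40.100; wc +0.080/-0.396 → slack +0.680/-0.866; half-tol=0.238, Σhalf²=0.207569
  -D: nom -17.100 → Σnom=-57.200; wc +0.400/-0.430 → slack +1.080/-1.296; half-tol=0.415, Σhalf²=0.379794
Nominal = -57.200. Worst-case = [-57.200 - 1.296, -57.200 + 1.080] = [-58.496, -56.120]. RSS = √0.379794 = 0.616.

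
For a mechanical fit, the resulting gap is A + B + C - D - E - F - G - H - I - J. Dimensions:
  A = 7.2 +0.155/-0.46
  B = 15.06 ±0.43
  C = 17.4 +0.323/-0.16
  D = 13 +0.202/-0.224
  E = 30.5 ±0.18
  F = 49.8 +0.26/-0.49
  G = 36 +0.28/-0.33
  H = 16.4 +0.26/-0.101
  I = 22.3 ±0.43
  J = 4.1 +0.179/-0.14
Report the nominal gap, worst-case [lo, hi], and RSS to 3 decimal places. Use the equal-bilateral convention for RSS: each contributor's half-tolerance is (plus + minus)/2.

Stack each dimension's contribution:
  +A: nom +7.200 → Σnom=7.200; wc +0.155/-0.460 → slack +0.155/-0.460; half-tol=0.307, Σhalf²=0.094556
  +B: nom +15.060 → Σnom=22.260; wc +0.430/-0.430 → slack +0.585/-0.890; half-tol=0.430, Σhalf²=0.279456
  +C: nom +17.400 → Σnom=39.660; wc +0.323/-0.160 → slack +0.908/-1.050; half-tol=0.241, Σhalf²=0.337778
  -D: nom -13.000 → Σnom=26.660; wc +0.224/-0.202 → slack +1.132/-1.252; half-tol=0.213, Σhalf²=0.383147
  -E: nom -30.500 → Σnom=-3.840; wc +0.180/-0.180 → slack +1.312/-1.432; half-tol=0.180, Σhalf²=0.415547
  -F: nom -49.800 → Σnom=-53.640; wc +0.490/-0.260 → slack +1.802/-1.692; half-tol=0.375, Σhalf²=0.556172
  -G: nom -36.000 → Σnom=-89.640; wc +0.330/-0.280 → slack +2.132/-1.972; half-tol=0.305, Σhalf²=0.649197
  -H: nom -16.400 → Σnom=-106.040; wc +0.101/-0.260 → slack +2.233/-2.232; half-tol=0.180, Σhalf²=0.681778
  -I: nom -22.300 → Σnom=-128.340; wc +0.430/-0.430 → slack +2.663/-2.662; half-tol=0.430, Σhalf²=0.866678
  -J: nom -4.100 → Σnom=-132.440; wc +0.140/-0.179 → slack +2.803/-2.841; half-tol=0.160, Σhalf²=0.892118
Nominal = -132.440. Worst-case = [-132.440 - 2.841, -132.440 + 2.803] = [-135.281, -129.637]. RSS = √0.892118 = 0.945.

nominal=-132.440 wc=[-135.281,-129.637] rss=0.945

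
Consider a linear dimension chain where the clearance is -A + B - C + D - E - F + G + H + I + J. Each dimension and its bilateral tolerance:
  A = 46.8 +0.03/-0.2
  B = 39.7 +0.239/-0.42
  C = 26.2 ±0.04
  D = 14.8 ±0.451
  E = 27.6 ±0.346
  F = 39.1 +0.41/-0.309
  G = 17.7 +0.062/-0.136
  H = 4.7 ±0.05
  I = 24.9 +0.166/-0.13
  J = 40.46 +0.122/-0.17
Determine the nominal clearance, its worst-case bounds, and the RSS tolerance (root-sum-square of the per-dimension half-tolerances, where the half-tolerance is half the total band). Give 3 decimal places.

nominal=2.560 wc=[0.377,4.545] rss=0.795

Stack each dimension's contribution:
  -A: nom -46.800 → Σnom=-46.800; wc +0.200/-0.030 → slack +0.200/-0.030; half-tol=0.115, Σhalf²=0.013225
  +B: nom +39.700 → Σnom=-7.100; wc +0.239/-0.420 → slack +0.439/-0.450; half-tol=0.330, Σhalf²=0.121795
  -C: nom -26.200 → Σnom=-33.300; wc +0.040/-0.040 → slack +0.479/-0.490; half-tol=0.040, Σhalf²=0.123395
  +D: nom +14.800 → Σnom=-18.500; wc +0.451/-0.451 → slack +0.930/-0.941; half-tol=0.451, Σhalf²=0.326796
  -E: nom -27.600 → Σnom=-46.100; wc +0.346/-0.346 → slack +1.276/-1.287; half-tol=0.346, Σhalf²=0.446512
  -F: nom -39.100 → Σnom=-85.200; wc +0.309/-0.410 → slack +1.585/-1.697; half-tol=0.359, Σhalf²=0.575753
  +G: nom +17.700 → Σnom=-67.500; wc +0.062/-0.136 → slack +1.647/-1.833; half-tol=0.099, Σhalf²=0.585553
  +H: nom +4.700 → Σnom=-62.800; wc +0.050/-0.050 → slack +1.697/-1.883; half-tol=0.050, Σhalf²=0.588053
  +I: nom +24.900 → Σnom=-37.900; wc +0.166/-0.130 → slack +1.863/-2.013; half-tol=0.148, Σhalf²=0.609957
  +J: nom +40.460 → Σnom=2.560; wc +0.122/-0.170 → slack +1.985/-2.183; half-tol=0.146, Σhalf²=0.631273
Nominal = 2.560. Worst-case = [2.560 - 2.183, 2.560 + 1.985] = [0.377, 4.545]. RSS = √0.631273 = 0.795.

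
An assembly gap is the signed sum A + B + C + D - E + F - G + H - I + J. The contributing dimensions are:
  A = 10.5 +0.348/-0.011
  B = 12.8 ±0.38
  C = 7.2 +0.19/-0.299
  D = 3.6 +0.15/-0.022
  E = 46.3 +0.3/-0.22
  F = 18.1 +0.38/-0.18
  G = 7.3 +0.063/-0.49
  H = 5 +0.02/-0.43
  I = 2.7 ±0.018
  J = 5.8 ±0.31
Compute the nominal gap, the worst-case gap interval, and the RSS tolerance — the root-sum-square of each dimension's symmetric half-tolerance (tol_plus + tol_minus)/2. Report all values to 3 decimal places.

Stack each dimension's contribution:
  +A: nom +10.500 → Σnom=10.500; wc +0.348/-0.011 → slack +0.348/-0.011; half-tol=0.179, Σhalf²=0.032220
  +B: nom +12.800 → Σnom=23.300; wc +0.380/-0.380 → slack +0.728/-0.391; half-tol=0.380, Σhalf²=0.176620
  +C: nom +7.200 → Σnom=30.500; wc +0.190/-0.299 → slack +0.918/-0.690; half-tol=0.244, Σhalf²=0.236401
  +D: nom +3.600 → Σnom=34.100; wc +0.150/-0.022 → slack +1.068/-0.712; half-tol=0.086, Σhalf²=0.243796
  -E: nom -46.300 → Σnom=-12.200; wc +0.220/-0.300 → slack +1.288/-1.012; half-tol=0.260, Σhalf²=0.311397
  +F: nom +18.100 → Σnom=5.900; wc +0.380/-0.180 → slack +1.668/-1.192; half-tol=0.280, Σhalf²=0.389797
  -G: nom -7.300 → Σnom=-1.400; wc +0.490/-0.063 → slack +2.158/-1.255; half-tol=0.276, Σhalf²=0.466249
  +H: nom +5.000 → Σnom=3.600; wc +0.020/-0.430 → slack +2.178/-1.685; half-tol=0.225, Σhalf²=0.516874
  -I: nom -2.700 → Σnom=0.900; wc +0.018/-0.018 → slack +2.196/-1.703; half-tol=0.018, Σhalf²=0.517198
  +J: nom +5.800 → Σnom=6.700; wc +0.310/-0.310 → slack +2.506/-2.013; half-tol=0.310, Σhalf²=0.613298
Nominal = 6.700. Worst-case = [6.700 - 2.013, 6.700 + 2.506] = [4.687, 9.206]. RSS = √0.613298 = 0.783.

nominal=6.700 wc=[4.687,9.206] rss=0.783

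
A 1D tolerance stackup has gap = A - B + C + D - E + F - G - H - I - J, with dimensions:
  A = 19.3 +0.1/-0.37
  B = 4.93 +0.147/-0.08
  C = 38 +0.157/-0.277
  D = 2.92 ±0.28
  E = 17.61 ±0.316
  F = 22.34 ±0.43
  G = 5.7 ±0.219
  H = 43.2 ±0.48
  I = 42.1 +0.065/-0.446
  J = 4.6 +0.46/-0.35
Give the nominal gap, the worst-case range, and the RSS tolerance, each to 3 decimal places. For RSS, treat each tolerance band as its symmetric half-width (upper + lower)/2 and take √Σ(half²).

nominal=-35.580 wc=[-38.624,-32.722] rss=0.993

Stack each dimension's contribution:
  +A: nom +19.300 → Σnom=19.300; wc +0.100/-0.370 → slack +0.100/-0.370; half-tol=0.235, Σhalf²=0.055225
  -B: nom -4.930 → Σnom=14.370; wc +0.080/-0.147 → slack +0.180/-0.517; half-tol=0.113, Σhalf²=0.068107
  +C: nom +38.000 → Σnom=52.370; wc +0.157/-0.277 → slack +0.337/-0.794; half-tol=0.217, Σhalf²=0.115196
  +D: nom +2.920 → Σnom=55.290; wc +0.280/-0.280 → slack +0.617/-1.074; half-tol=0.280, Σhalf²=0.193596
  -E: nom -17.610 → Σnom=37.680; wc +0.316/-0.316 → slack +0.933/-1.390; half-tol=0.316, Σhalf²=0.293452
  +F: nom +22.340 → Σnom=60.020; wc +0.430/-0.430 → slack +1.363/-1.820; half-tol=0.430, Σhalf²=0.478352
  -G: nom -5.700 → Σnom=54.320; wc +0.219/-0.219 → slack +1.582/-2.039; half-tol=0.219, Σhalf²=0.526313
  -H: nom -43.200 → Σnom=11.120; wc +0.480/-0.480 → slack +2.062/-2.519; half-tol=0.480, Σhalf²=0.756713
  -I: nom -42.100 → Σnom=-30.980; wc +0.446/-0.065 → slack +2.508/-2.584; half-tol=0.256, Σhalf²=0.821994
  -J: nom -4.600 → Σnom=-35.580; wc +0.350/-0.460 → slack +2.858/-3.044; half-tol=0.405, Σhalf²=0.986019
Nominal = -35.580. Worst-case = [-35.580 - 3.044, -35.580 + 2.858] = [-38.624, -32.722]. RSS = √0.986019 = 0.993.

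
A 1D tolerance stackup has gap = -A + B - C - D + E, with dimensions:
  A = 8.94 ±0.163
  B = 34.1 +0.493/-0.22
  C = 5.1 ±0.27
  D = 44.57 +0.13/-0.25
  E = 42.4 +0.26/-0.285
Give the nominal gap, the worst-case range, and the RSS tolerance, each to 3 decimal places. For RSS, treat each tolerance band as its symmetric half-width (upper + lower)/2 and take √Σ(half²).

Stack each dimension's contribution:
  -A: nom -8.940 → Σnom=-8.940; wc +0.163/-0.163 → slack +0.163/-0.163; half-tol=0.163, Σhalf²=0.026569
  +B: nom +34.100 → Σnom=25.160; wc +0.493/-0.220 → slack +0.656/-0.383; half-tol=0.356, Σhalf²=0.153661
  -C: nom -5.100 → Σnom=20.060; wc +0.270/-0.270 → slack +0.926/-0.653; half-tol=0.270, Σhalf²=0.226561
  -D: nom -44.570 → Σnom=-24.510; wc +0.250/-0.130 → slack +1.176/-0.783; half-tol=0.190, Σhalf²=0.262661
  +E: nom +42.400 → Σnom=17.890; wc +0.260/-0.285 → slack +1.436/-1.068; half-tol=0.272, Σhalf²=0.336917
Nominal = 17.890. Worst-case = [17.890 - 1.068, 17.890 + 1.436] = [16.822, 19.326]. RSS = √0.336917 = 0.580.

nominal=17.890 wc=[16.822,19.326] rss=0.580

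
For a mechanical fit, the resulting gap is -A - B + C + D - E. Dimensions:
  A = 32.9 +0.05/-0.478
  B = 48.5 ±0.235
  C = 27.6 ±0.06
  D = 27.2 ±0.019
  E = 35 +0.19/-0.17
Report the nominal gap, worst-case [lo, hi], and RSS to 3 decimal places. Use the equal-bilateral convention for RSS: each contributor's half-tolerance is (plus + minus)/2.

nominal=-61.600 wc=[-62.154,-60.638] rss=0.402

Stack each dimension's contribution:
  -A: nom -32.900 → Σnom=-32.900; wc +0.478/-0.050 → slack +0.478/-0.050; half-tol=0.264, Σhalf²=0.069696
  -B: nom -48.500 → Σnom=-81.400; wc +0.235/-0.235 → slack +0.713/-0.285; half-tol=0.235, Σhalf²=0.124921
  +C: nom +27.600 → Σnom=-53.800; wc +0.060/-0.060 → slack +0.773/-0.345; half-tol=0.060, Σhalf²=0.128521
  +D: nom +27.200 → Σnom=-26.600; wc +0.019/-0.019 → slack +0.792/-0.364; half-tol=0.019, Σhalf²=0.128882
  -E: nom -35.000 → Σnom=-61.600; wc +0.170/-0.190 → slack +0.962/-0.554; half-tol=0.180, Σhalf²=0.161282
Nominal = -61.600. Worst-case = [-61.600 - 0.554, -61.600 + 0.962] = [-62.154, -60.638]. RSS = √0.161282 = 0.402.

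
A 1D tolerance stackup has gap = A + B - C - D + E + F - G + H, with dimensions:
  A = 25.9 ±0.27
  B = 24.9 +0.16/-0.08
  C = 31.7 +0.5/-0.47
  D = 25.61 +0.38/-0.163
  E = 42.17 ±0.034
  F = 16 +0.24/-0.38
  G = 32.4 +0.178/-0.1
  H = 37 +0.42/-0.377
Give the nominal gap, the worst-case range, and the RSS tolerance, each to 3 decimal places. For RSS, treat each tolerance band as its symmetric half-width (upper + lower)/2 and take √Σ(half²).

Stack each dimension's contribution:
  +A: nom +25.900 → Σnom=25.900; wc +0.270/-0.270 → slack +0.270/-0.270; half-tol=0.270, Σhalf²=0.072900
  +B: nom +24.900 → Σnom=50.800; wc +0.160/-0.080 → slack +0.430/-0.350; half-tol=0.120, Σhalf²=0.087300
  -C: nom -31.700 → Σnom=19.100; wc +0.470/-0.500 → slack +0.900/-0.850; half-tol=0.485, Σhalf²=0.322525
  -D: nom -25.610 → Σnom=-6.510; wc +0.163/-0.380 → slack +1.063/-1.230; half-tol=0.272, Σhalf²=0.396237
  +E: nom +42.170 → Σnom=35.660; wc +0.034/-0.034 → slack +1.097/-1.264; half-tol=0.034, Σhalf²=0.397393
  +F: nom +16.000 → Σnom=51.660; wc +0.240/-0.380 → slack +1.337/-1.644; half-tol=0.310, Σhalf²=0.493493
  -G: nom -32.400 → Σnom=19.260; wc +0.100/-0.178 → slack +1.437/-1.822; half-tol=0.139, Σhalf²=0.512814
  +H: nom +37.000 → Σnom=56.260; wc +0.420/-0.377 → slack +1.857/-2.199; half-tol=0.398, Σhalf²=0.671617
Nominal = 56.260. Worst-case = [56.260 - 2.199, 56.260 + 1.857] = [54.061, 58.117]. RSS = √0.671617 = 0.820.

nominal=56.260 wc=[54.061,58.117] rss=0.820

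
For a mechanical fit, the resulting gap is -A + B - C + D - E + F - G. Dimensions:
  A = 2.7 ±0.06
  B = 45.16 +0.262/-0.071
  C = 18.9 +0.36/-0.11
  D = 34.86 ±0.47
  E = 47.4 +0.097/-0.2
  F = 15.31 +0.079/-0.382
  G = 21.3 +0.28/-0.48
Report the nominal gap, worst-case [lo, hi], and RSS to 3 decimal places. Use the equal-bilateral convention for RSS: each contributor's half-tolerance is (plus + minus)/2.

nominal=5.030 wc=[3.310,6.691] rss=0.726

Stack each dimension's contribution:
  -A: nom -2.700 → Σnom=-2.700; wc +0.060/-0.060 → slack +0.060/-0.060; half-tol=0.060, Σhalf²=0.003600
  +B: nom +45.160 → Σnom=42.460; wc +0.262/-0.071 → slack +0.322/-0.131; half-tol=0.167, Σhalf²=0.031322
  -C: nom -18.900 → Σnom=23.560; wc +0.110/-0.360 → slack +0.432/-0.491; half-tol=0.235, Σhalf²=0.086547
  +D: nom +34.860 → Σnom=58.420; wc +0.470/-0.470 → slack +0.902/-0.961; half-tol=0.470, Σhalf²=0.307447
  -E: nom -47.400 → Σnom=11.020; wc +0.200/-0.097 → slack +1.102/-1.058; half-tol=0.149, Σhalf²=0.329499
  +F: nom +15.310 → Σnom=26.330; wc +0.079/-0.382 → slack +1.181/-1.440; half-tol=0.231, Σhalf²=0.382630
  -G: nom -21.300 → Σnom=5.030; wc +0.480/-0.280 → slack +1.661/-1.720; half-tol=0.380, Σhalf²=0.527030
Nominal = 5.030. Worst-case = [5.030 - 1.720, 5.030 + 1.661] = [3.310, 6.691]. RSS = √0.527030 = 0.726.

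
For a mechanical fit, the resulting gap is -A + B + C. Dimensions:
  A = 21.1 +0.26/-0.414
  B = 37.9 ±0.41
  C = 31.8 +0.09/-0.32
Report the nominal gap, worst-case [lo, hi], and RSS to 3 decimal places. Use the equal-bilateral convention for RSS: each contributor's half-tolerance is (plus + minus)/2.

nominal=48.600 wc=[47.610,49.514] rss=0.569

Stack each dimension's contribution:
  -A: nom -21.100 → Σnom=-21.100; wc +0.414/-0.260 → slack +0.414/-0.260; half-tol=0.337, Σhalf²=0.113569
  +B: nom +37.900 → Σnom=16.800; wc +0.410/-0.410 → slack +0.824/-0.670; half-tol=0.410, Σhalf²=0.281669
  +C: nom +31.800 → Σnom=48.600; wc +0.090/-0.320 → slack +0.914/-0.990; half-tol=0.205, Σhalf²=0.323694
Nominal = 48.600. Worst-case = [48.600 - 0.990, 48.600 + 0.914] = [47.610, 49.514]. RSS = √0.323694 = 0.569.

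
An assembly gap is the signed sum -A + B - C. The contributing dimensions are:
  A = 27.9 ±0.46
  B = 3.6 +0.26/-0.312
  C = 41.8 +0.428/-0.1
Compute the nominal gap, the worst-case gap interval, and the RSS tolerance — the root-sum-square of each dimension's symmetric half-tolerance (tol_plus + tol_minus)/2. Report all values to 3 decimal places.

nominal=-66.100 wc=[-67.300,-65.280] rss=0.603

Stack each dimension's contribution:
  -A: nom -27.900 → Σnom=-27.900; wc +0.460/-0.460 → slack +0.460/-0.460; half-tol=0.460, Σhalf²=0.211600
  +B: nom +3.600 → Σnom=-24.300; wc +0.260/-0.312 → slack +0.720/-0.772; half-tol=0.286, Σhalf²=0.293396
  -C: nom -41.800 → Σnom=-66.100; wc +0.100/-0.428 → slack +0.820/-1.200; half-tol=0.264, Σhalf²=0.363092
Nominal = -66.100. Worst-case = [-66.100 - 1.200, -66.100 + 0.820] = [-67.300, -65.280]. RSS = √0.363092 = 0.603.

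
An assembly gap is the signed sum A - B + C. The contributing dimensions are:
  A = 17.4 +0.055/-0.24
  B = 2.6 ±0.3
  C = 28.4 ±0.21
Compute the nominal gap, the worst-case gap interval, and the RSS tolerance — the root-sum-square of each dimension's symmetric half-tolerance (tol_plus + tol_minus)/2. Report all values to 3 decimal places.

Stack each dimension's contribution:
  +A: nom +17.400 → Σnom=17.400; wc +0.055/-0.240 → slack +0.055/-0.240; half-tol=0.147, Σhalf²=0.021756
  -B: nom -2.600 → Σnom=14.800; wc +0.300/-0.300 → slack +0.355/-0.540; half-tol=0.300, Σhalf²=0.111756
  +C: nom +28.400 → Σnom=43.200; wc +0.210/-0.210 → slack +0.565/-0.750; half-tol=0.210, Σhalf²=0.155856
Nominal = 43.200. Worst-case = [43.200 - 0.750, 43.200 + 0.565] = [42.450, 43.765]. RSS = √0.155856 = 0.395.

nominal=43.200 wc=[42.450,43.765] rss=0.395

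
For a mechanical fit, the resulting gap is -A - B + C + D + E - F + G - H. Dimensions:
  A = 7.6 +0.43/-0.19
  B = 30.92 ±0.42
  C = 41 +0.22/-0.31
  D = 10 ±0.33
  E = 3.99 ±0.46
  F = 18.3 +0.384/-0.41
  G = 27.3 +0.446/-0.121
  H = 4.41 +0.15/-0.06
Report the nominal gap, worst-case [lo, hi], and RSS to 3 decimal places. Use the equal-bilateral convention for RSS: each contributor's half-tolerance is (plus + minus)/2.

nominal=21.060 wc=[18.455,23.596] rss=0.955

Stack each dimension's contribution:
  -A: nom -7.600 → Σnom=-7.600; wc +0.190/-0.430 → slack +0.190/-0.430; half-tol=0.310, Σhalf²=0.096100
  -B: nom -30.920 → Σnom=-38.520; wc +0.420/-0.420 → slack +0.610/-0.850; half-tol=0.420, Σhalf²=0.272500
  +C: nom +41.000 → Σnom=2.480; wc +0.220/-0.310 → slack +0.830/-1.160; half-tol=0.265, Σhalf²=0.342725
  +D: nom +10.000 → Σnom=12.480; wc +0.330/-0.330 → slack +1.160/-1.490; half-tol=0.330, Σhalf²=0.451625
  +E: nom +3.990 → Σnom=16.470; wc +0.460/-0.460 → slack +1.620/-1.950; half-tol=0.460, Σhalf²=0.663225
  -F: nom -18.300 → Σnom=-1.830; wc +0.410/-0.384 → slack +2.030/-2.334; half-tol=0.397, Σhalf²=0.820834
  +G: nom +27.300 → Σnom=25.470; wc +0.446/-0.121 → slack +2.476/-2.455; half-tol=0.283, Σhalf²=0.901206
  -H: nom -4.410 → Σnom=21.060; wc +0.060/-0.150 → slack +2.536/-2.605; half-tol=0.105, Σhalf²=0.912231
Nominal = 21.060. Worst-case = [21.060 - 2.605, 21.060 + 2.536] = [18.455, 23.596]. RSS = √0.912231 = 0.955.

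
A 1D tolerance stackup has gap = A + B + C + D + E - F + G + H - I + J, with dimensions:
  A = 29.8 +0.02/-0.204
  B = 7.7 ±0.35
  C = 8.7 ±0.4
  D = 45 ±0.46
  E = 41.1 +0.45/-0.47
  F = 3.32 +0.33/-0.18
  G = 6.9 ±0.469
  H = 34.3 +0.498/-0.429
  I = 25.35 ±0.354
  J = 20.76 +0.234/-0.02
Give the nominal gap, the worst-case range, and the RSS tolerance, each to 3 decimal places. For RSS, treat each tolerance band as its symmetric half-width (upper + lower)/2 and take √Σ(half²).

Stack each dimension's contribution:
  +A: nom +29.800 → Σnom=29.800; wc +0.020/-0.204 → slack +0.020/-0.204; half-tol=0.112, Σhalf²=0.012544
  +B: nom +7.700 → Σnom=37.500; wc +0.350/-0.350 → slack +0.370/-0.554; half-tol=0.350, Σhalf²=0.135044
  +C: nom +8.700 → Σnom=46.200; wc +0.400/-0.400 → slack +0.770/-0.954; half-tol=0.400, Σhalf²=0.295044
  +D: nom +45.000 → Σnom=91.200; wc +0.460/-0.460 → slack +1.230/-1.414; half-tol=0.460, Σhalf²=0.506644
  +E: nom +41.100 → Σnom=132.300; wc +0.450/-0.470 → slack +1.680/-1.884; half-tol=0.460, Σhalf²=0.718244
  -F: nom -3.320 → Σnom=128.980; wc +0.180/-0.330 → slack +1.860/-2.214; half-tol=0.255, Σhalf²=0.783269
  +G: nom +6.900 → Σnom=135.880; wc +0.469/-0.469 → slack +2.329/-2.683; half-tol=0.469, Σhalf²=1.003230
  +H: nom +34.300 → Σnom=170.180; wc +0.498/-0.429 → slack +2.827/-3.112; half-tol=0.464, Σhalf²=1.218062
  -I: nom -25.350 → Σnom=144.830; wc +0.354/-0.354 → slack +3.181/-3.466; half-tol=0.354, Σhalf²=1.343378
  +J: nom +20.760 → Σnom=165.590; wc +0.234/-0.020 → slack +3.415/-3.486; half-tol=0.127, Σhalf²=1.359507
Nominal = 165.590. Worst-case = [165.590 - 3.486, 165.590 + 3.415] = [162.104, 169.005]. RSS = √1.359507 = 1.166.

nominal=165.590 wc=[162.104,169.005] rss=1.166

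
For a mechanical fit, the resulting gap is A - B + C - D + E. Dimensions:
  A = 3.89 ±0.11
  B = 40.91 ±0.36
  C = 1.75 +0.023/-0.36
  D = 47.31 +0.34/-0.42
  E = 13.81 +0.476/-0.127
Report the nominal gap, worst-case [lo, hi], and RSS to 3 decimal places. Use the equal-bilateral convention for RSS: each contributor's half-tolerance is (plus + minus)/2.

Stack each dimension's contribution:
  +A: nom +3.890 → Σnom=3.890; wc +0.110/-0.110 → slack +0.110/-0.110; half-tol=0.110, Σhalf²=0.012100
  -B: nom -40.910 → Σnom=-37.020; wc +0.360/-0.360 → slack +0.470/-0.470; half-tol=0.360, Σhalf²=0.141700
  +C: nom +1.750 → Σnom=-35.270; wc +0.023/-0.360 → slack +0.493/-0.830; half-tol=0.192, Σhalf²=0.178372
  -D: nom -47.310 → Σnom=-82.580; wc +0.420/-0.340 → slack +0.913/-1.170; half-tol=0.380, Σhalf²=0.322772
  +E: nom +13.810 → Σnom=-68.770; wc +0.476/-0.127 → slack +1.389/-1.297; half-tol=0.301, Σhalf²=0.413674
Nominal = -68.770. Worst-case = [-68.770 - 1.297, -68.770 + 1.389] = [-70.067, -67.381]. RSS = √0.413674 = 0.643.

nominal=-68.770 wc=[-70.067,-67.381] rss=0.643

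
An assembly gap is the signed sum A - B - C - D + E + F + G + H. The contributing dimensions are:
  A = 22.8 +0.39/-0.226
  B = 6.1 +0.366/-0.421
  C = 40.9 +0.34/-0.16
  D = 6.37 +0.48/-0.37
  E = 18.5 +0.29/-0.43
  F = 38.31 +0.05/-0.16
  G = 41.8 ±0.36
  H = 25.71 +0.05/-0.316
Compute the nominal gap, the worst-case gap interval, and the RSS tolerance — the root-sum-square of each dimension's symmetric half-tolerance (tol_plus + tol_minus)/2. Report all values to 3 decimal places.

Stack each dimension's contribution:
  +A: nom +22.800 → Σnom=22.800; wc +0.390/-0.226 → slack +0.390/-0.226; half-tol=0.308, Σhalf²=0.094864
  -B: nom -6.100 → Σnom=16.700; wc +0.421/-0.366 → slack +0.811/-0.592; half-tol=0.393, Σhalf²=0.249706
  -C: nom -40.900 → Σnom=-24.200; wc +0.160/-0.340 → slack +0.971/-0.932; half-tol=0.250, Σhalf²=0.312206
  -D: nom -6.370 → Σnom=-30.570; wc +0.370/-0.480 → slack +1.341/-1.412; half-tol=0.425, Σhalf²=0.492831
  +E: nom +18.500 → Σnom=-12.070; wc +0.290/-0.430 → slack +1.631/-1.842; half-tol=0.360, Σhalf²=0.622431
  +F: nom +38.310 → Σnom=26.240; wc +0.050/-0.160 → slack +1.681/-2.002; half-tol=0.105, Σhalf²=0.633456
  +G: nom +41.800 → Σnom=68.040; wc +0.360/-0.360 → slack +2.041/-2.362; half-tol=0.360, Σhalf²=0.763056
  +H: nom +25.710 → Σnom=93.750; wc +0.050/-0.316 → slack +2.091/-2.678; half-tol=0.183, Σhalf²=0.796545
Nominal = 93.750. Worst-case = [93.750 - 2.678, 93.750 + 2.091] = [91.072, 95.841]. RSS = √0.796545 = 0.892.

nominal=93.750 wc=[91.072,95.841] rss=0.892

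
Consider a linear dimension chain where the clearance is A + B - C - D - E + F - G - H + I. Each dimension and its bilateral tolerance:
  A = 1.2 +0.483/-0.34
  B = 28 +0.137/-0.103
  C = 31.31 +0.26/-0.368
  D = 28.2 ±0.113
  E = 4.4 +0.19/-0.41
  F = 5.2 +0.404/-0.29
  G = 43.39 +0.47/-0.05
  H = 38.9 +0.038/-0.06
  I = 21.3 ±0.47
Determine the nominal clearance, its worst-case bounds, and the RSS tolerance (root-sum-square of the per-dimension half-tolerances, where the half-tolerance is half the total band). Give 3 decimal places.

nominal=-90.500 wc=[-92.774,-88.005] rss=0.892

Stack each dimension's contribution:
  +A: nom +1.200 → Σnom=1.200; wc +0.483/-0.340 → slack +0.483/-0.340; half-tol=0.411, Σhalf²=0.169332
  +B: nom +28.000 → Σnom=29.200; wc +0.137/-0.103 → slack +0.620/-0.443; half-tol=0.120, Σhalf²=0.183732
  -C: nom -31.310 → Σnom=-2.110; wc +0.368/-0.260 → slack +0.988/-0.703; half-tol=0.314, Σhalf²=0.282328
  -D: nom -28.200 → Σnom=-30.310; wc +0.113/-0.113 → slack +1.101/-0.816; half-tol=0.113, Σhalf²=0.295097
  -E: nom -4.400 → Σnom=-34.710; wc +0.410/-0.190 → slack +1.511/-1.006; half-tol=0.300, Σhalf²=0.385097
  +F: nom +5.200 → Σnom=-29.510; wc +0.404/-0.290 → slack +1.915/-1.296; half-tol=0.347, Σhalf²=0.505506
  -G: nom -43.390 → Σnom=-72.900; wc +0.050/-0.470 → slack +1.965/-1.766; half-tol=0.260, Σhalf²=0.573106
  -H: nom -38.900 → Σnom=-111.800; wc +0.060/-0.038 → slack +2.025/-1.804; half-tol=0.049, Σhalf²=0.575507
  +I: nom +21.300 → Σnom=-90.500; wc +0.470/-0.470 → slack +2.495/-2.274; half-tol=0.470, Σhalf²=0.796407
Nominal = -90.500. Worst-case = [-90.500 - 2.274, -90.500 + 2.495] = [-92.774, -88.005]. RSS = √0.796407 = 0.892.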